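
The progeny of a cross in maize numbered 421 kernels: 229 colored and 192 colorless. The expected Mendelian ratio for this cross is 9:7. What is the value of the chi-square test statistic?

0.589

Expected counts for N = 421 under a 9:7 ratio (total parts = 16):
  colored: 421 × 9/16 = 236.8125
  colorless: 421 × 7/16 = 184.1875
χ² = Σ (O − E)² / E
  colored: (229 − 236.8125)² / 236.8125 = 0.2577
  colorless: (192 − 184.1875)² / 184.1875 = 0.3314
χ² = 0.2577 + 0.3314 = 0.5891 ≈ 0.589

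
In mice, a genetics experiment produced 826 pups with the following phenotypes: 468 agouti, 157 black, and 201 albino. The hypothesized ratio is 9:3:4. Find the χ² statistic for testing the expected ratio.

Total ratio parts = 16. Expected numbers out of 826:
  agouti: 826 × 9/16 = 464.625
  black: 826 × 3/16 = 154.875
  albino: 826 × 4/16 = 206.5
χ² = Σ (O − E)² / E
  agouti: (468 − 464.625)² / 464.625 = 0.0245
  black: (157 − 154.875)² / 154.875 = 0.0292
  albino: (201 − 206.5)² / 206.5 = 0.1465
χ² = 0.0245 + 0.0292 + 0.1465 = 0.2002 ≈ 0.200

0.200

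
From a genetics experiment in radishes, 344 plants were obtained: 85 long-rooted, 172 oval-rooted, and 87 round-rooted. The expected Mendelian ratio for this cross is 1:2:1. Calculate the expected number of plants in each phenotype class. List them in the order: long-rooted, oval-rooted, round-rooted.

Total ratio parts = 4. Expected numbers out of 344:
  long-rooted: 344 × 1/4 = 86
  oval-rooted: 344 × 2/4 = 172
  round-rooted: 344 × 1/4 = 86

86, 172, 86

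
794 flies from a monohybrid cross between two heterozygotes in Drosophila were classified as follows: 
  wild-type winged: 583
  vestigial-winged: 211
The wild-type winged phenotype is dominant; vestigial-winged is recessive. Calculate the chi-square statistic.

For a monohybrid cross between heterozygotes with complete dominance, the expected phenotypic ratio is 3:1.
Expected counts for N = 794 under a 3:1 ratio (total parts = 4):
  wild-type winged: 794 × 3/4 = 595.5
  vestigial-winged: 794 × 1/4 = 198.5
χ² = Σ (O − E)² / E
  wild-type winged: (583 − 595.5)² / 595.5 = 0.2624
  vestigial-winged: (211 − 198.5)² / 198.5 = 0.7872
χ² = 0.2624 + 0.7872 = 1.0496 ≈ 1.050

1.050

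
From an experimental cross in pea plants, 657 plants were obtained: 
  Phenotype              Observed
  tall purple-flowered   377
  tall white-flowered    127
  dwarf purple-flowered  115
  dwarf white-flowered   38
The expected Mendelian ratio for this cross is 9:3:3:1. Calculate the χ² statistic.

1.040

Total ratio parts = 16. Expected numbers out of 657:
  tall purple-flowered: 657 × 9/16 = 369.5625
  tall white-flowered: 657 × 3/16 = 123.1875
  dwarf purple-flowered: 657 × 3/16 = 123.1875
  dwarf white-flowered: 657 × 1/16 = 41.0625
χ² = Σ (O − E)² / E
  tall purple-flowered: (377 − 369.5625)² / 369.5625 = 0.1497
  tall white-flowered: (127 − 123.1875)² / 123.1875 = 0.1180
  dwarf purple-flowered: (115 − 123.1875)² / 123.1875 = 0.5442
  dwarf white-flowered: (38 − 41.0625)² / 41.0625 = 0.2284
χ² = 0.1497 + 0.1180 + 0.5442 + 0.2284 = 1.0403 ≈ 1.040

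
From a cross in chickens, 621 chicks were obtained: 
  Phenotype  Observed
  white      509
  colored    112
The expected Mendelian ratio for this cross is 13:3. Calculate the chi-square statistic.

Expected counts for N = 621 under a 13:3 ratio (total parts = 16):
  white: 621 × 13/16 = 504.5625
  colored: 621 × 3/16 = 116.4375
χ² = Σ (O − E)² / E
  white: (509 − 504.5625)² / 504.5625 = 0.0390
  colored: (112 − 116.4375)² / 116.4375 = 0.1691
χ² = 0.0390 + 0.1691 = 0.2081 ≈ 0.208

0.208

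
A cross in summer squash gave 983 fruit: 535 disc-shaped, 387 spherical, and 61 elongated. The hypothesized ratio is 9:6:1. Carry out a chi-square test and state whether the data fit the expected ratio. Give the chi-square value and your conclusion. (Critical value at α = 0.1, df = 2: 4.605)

Under the 9:6:1 hypothesis (Σ ratio = 16, N = 983):
  disc-shaped: 983 × 9/16 = 552.9375
  spherical: 983 × 6/16 = 368.625
  elongated: 983 × 1/16 = 61.4375
χ² = Σ (O − E)² / E
  disc-shaped: (535 − 552.9375)² / 552.9375 = 0.5819
  spherical: (387 − 368.625)² / 368.625 = 0.9159
  elongated: (61 − 61.4375)² / 61.4375 = 0.0031
χ² = 0.5819 + 0.9159 + 0.0031 = 1.5009 ≈ 1.501
Degrees of freedom = 3 − 1 = 2; critical value at α = 0.1 is 4.605.
Since 1.501 < 4.605, we fail to reject the null hypothesis — the data are consistent with the 9:6:1 ratio.

1.501; consistent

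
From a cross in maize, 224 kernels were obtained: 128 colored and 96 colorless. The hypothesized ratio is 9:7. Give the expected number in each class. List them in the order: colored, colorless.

The 9:7 ratio has 16 parts, so with N = 224 the expected counts are:
  colored: 224 × 9/16 = 126
  colorless: 224 × 7/16 = 98

126, 98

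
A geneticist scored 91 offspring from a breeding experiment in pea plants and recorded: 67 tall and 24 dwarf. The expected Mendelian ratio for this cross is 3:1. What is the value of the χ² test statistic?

0.092

Total ratio parts = 4. Expected numbers out of 91:
  tall: 91 × 3/4 = 68.25
  dwarf: 91 × 1/4 = 22.75
χ² = Σ (O − E)² / E
  tall: (67 − 68.25)² / 68.25 = 0.0229
  dwarf: (24 − 22.75)² / 22.75 = 0.0687
χ² = 0.0229 + 0.0687 = 0.0916 ≈ 0.092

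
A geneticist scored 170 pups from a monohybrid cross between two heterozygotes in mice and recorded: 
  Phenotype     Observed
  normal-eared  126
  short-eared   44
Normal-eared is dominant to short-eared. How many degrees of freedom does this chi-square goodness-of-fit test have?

For a monohybrid cross between heterozygotes with complete dominance, the expected phenotypic ratio is 3:1.
A goodness-of-fit test with 2 phenotype classes has df = 2 − 1 = 1.

1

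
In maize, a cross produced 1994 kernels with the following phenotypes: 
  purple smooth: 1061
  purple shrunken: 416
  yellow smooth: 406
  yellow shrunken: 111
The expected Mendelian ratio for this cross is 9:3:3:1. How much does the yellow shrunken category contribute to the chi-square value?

Expected counts for N = 1994 under a 9:3:3:1 ratio (total parts = 16):
  purple smooth: 1994 × 9/16 = 1121.625
  purple shrunken: 1994 × 3/16 = 373.875
  yellow smooth: 1994 × 3/16 = 373.875
  yellow shrunken: 1994 × 1/16 = 124.625
Contribution of yellow shrunken: (111 − 124.625)² / 124.625 = 1.4896

1.490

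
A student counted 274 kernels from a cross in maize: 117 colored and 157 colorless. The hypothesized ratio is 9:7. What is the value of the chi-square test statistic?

20.440

Expected counts for N = 274 under a 9:7 ratio (total parts = 16):
  colored: 274 × 9/16 = 154.125
  colorless: 274 × 7/16 = 119.875
χ² = Σ (O − E)² / E
  colored: (117 − 154.125)² / 154.125 = 8.9425
  colorless: (157 − 119.875)² / 119.875 = 11.4975
χ² = 8.9425 + 11.4975 = 20.440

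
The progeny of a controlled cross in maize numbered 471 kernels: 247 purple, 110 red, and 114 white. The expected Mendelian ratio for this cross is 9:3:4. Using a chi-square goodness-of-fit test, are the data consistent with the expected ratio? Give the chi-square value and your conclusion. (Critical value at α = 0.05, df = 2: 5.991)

6.660; not consistent

Total ratio parts = 16. Expected numbers out of 471:
  purple: 471 × 9/16 = 264.9375
  red: 471 × 3/16 = 88.3125
  white: 471 × 4/16 = 117.75
χ² = Σ (O − E)² / E
  purple: (247 − 264.9375)² / 264.9375 = 1.2145
  red: (110 − 88.3125)² / 88.3125 = 5.3259
  white: (114 − 117.75)² / 117.75 = 0.1194
χ² = 1.2145 + 5.3259 + 0.1194 = 6.6598 ≈ 6.660
Degrees of freedom = 3 − 1 = 2; critical value at α = 0.05 is 5.991.
Since 6.660 > 5.991, we reject the null hypothesis — the data do not fit the 9:3:4 ratio.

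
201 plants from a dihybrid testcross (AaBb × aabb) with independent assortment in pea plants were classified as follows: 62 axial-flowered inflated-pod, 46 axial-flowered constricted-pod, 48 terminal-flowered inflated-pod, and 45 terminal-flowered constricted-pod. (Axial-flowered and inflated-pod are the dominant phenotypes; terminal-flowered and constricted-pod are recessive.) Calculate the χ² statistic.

A dihybrid testcross with independent assortment gives a 1:1:1:1 ratio.
The 1:1:1:1 ratio has 4 parts, so with N = 201 the expected counts are:
  axial-flowered inflated-pod: 201 × 1/4 = 50.25
  axial-flowered constricted-pod: 201 × 1/4 = 50.25
  terminal-flowered inflated-pod: 201 × 1/4 = 50.25
  terminal-flowered constricted-pod: 201 × 1/4 = 50.25
χ² = Σ (O − E)² / E
  axial-flowered inflated-pod: (62 − 50.25)² / 50.25 = 2.7475
  axial-flowered constricted-pod: (46 − 50.25)² / 50.25 = 0.3595
  terminal-flowered inflated-pod: (48 − 50.25)² / 50.25 = 0.1007
  terminal-flowered constricted-pod: (45 − 50.25)² / 50.25 = 0.5485
χ² = 2.7475 + 0.3595 + 0.1007 + 0.5485 = 3.7562 ≈ 3.756

3.756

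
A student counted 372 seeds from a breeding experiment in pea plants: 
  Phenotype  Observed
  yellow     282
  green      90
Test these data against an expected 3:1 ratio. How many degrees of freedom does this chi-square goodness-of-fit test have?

1

A goodness-of-fit test with 2 phenotype classes has df = 2 − 1 = 1.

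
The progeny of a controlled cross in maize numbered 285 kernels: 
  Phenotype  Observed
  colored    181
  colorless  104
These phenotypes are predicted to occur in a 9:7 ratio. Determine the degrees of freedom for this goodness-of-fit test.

A goodness-of-fit test with 2 phenotype classes has df = 2 − 1 = 1.

1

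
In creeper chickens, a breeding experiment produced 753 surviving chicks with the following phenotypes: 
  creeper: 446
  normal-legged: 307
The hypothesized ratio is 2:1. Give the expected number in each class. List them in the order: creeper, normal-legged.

502, 251

Under the 2:1 hypothesis (Σ ratio = 3, N = 753):
  creeper: 753 × 2/3 = 502
  normal-legged: 753 × 1/3 = 251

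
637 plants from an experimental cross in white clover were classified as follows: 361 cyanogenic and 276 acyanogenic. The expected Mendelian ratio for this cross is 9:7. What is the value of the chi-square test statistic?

0.046

Total ratio parts = 16. Expected numbers out of 637:
  cyanogenic: 637 × 9/16 = 358.3125
  acyanogenic: 637 × 7/16 = 278.6875
χ² = Σ (O − E)² / E
  cyanogenic: (361 − 358.3125)² / 358.3125 = 0.0202
  acyanogenic: (276 − 278.6875)² / 278.6875 = 0.0259
χ² = 0.0202 + 0.0259 = 0.0461 ≈ 0.046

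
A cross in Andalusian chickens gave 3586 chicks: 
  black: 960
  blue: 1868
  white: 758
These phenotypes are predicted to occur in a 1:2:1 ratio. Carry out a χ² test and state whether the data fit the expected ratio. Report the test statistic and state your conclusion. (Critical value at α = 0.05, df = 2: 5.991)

Expected counts for N = 3586 under a 1:2:1 ratio (total parts = 4):
  black: 3586 × 1/4 = 896.5
  blue: 3586 × 2/4 = 1793
  white: 3586 × 1/4 = 896.5
χ² = Σ (O − E)² / E
  black: (960 − 896.5)² / 896.5 = 4.4978
  blue: (1868 − 1793)² / 1793 = 3.1372
  white: (758 − 896.5)² / 896.5 = 21.3968
χ² = 4.4978 + 3.1372 + 21.3968 = 29.0318 ≈ 29.032
Degrees of freedom = 3 − 1 = 2; critical value at α = 0.05 is 5.991.
Since 29.032 > 5.991, we reject the null hypothesis — the data do not fit the 1:2:1 ratio.

29.032; not consistent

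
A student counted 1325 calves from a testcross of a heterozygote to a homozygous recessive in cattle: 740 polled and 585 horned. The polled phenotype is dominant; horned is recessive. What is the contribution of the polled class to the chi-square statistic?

9.066

A testcross of a heterozygote (Aa × aa) gives a 1:1 phenotypic ratio.
Expected counts for N = 1325 under a 1:1 ratio (total parts = 2):
  polled: 1325 × 1/2 = 662.5
  horned: 1325 × 1/2 = 662.5
Contribution of polled: (740 − 662.5)² / 662.5 = 9.0660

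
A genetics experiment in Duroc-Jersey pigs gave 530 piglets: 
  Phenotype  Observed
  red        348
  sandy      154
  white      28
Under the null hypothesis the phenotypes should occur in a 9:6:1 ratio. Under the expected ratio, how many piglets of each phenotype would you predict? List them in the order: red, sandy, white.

Under the 9:6:1 hypothesis (Σ ratio = 16, N = 530):
  red: 530 × 9/16 = 298.125
  sandy: 530 × 6/16 = 198.75
  white: 530 × 1/16 = 33.125

298.125, 198.75, 33.125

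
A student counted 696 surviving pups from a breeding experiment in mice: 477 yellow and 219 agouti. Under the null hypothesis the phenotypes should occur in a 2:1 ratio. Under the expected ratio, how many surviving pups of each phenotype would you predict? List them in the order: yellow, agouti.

464, 232

Total ratio parts = 3. Expected numbers out of 696:
  yellow: 696 × 2/3 = 464
  agouti: 696 × 1/3 = 232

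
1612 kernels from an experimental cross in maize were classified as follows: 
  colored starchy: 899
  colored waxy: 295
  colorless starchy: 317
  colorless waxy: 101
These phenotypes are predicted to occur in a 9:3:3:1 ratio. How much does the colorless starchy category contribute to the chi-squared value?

0.720

Under the 9:3:3:1 hypothesis (Σ ratio = 16, N = 1612):
  colored starchy: 1612 × 9/16 = 906.75
  colored waxy: 1612 × 3/16 = 302.25
  colorless starchy: 1612 × 3/16 = 302.25
  colorless waxy: 1612 × 1/16 = 100.75
Contribution of colorless starchy: (317 − 302.25)² / 302.25 = 0.7198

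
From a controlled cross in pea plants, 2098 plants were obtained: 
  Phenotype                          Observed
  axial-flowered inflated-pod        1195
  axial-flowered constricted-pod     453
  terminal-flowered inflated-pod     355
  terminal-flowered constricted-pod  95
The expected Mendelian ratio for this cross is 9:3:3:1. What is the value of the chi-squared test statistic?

Total ratio parts = 16. Expected numbers out of 2098:
  axial-flowered inflated-pod: 2098 × 9/16 = 1180.125
  axial-flowered constricted-pod: 2098 × 3/16 = 393.375
  terminal-flowered inflated-pod: 2098 × 3/16 = 393.375
  terminal-flowered constricted-pod: 2098 × 1/16 = 131.125
χ² = Σ (O − E)² / E
  axial-flowered inflated-pod: (1195 − 1180.125)² / 1180.125 = 0.1875
  axial-flowered constricted-pod: (453 − 393.375)² / 393.375 = 9.0375
  terminal-flowered inflated-pod: (355 − 393.375)² / 393.375 = 3.7436
  terminal-flowered constricted-pod: (95 − 131.125)² / 131.125 = 9.9525
χ² = 0.1875 + 9.0375 + 3.7436 + 9.9525 = 22.9211 ≈ 22.921

22.921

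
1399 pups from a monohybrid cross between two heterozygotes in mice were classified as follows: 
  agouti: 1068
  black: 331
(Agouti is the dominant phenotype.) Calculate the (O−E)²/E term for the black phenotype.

For a monohybrid cross between heterozygotes with complete dominance, the expected phenotypic ratio is 3:1.
Under the 3:1 hypothesis (Σ ratio = 4, N = 1399):
  agouti: 1399 × 3/4 = 1049.25
  black: 1399 × 1/4 = 349.75
Contribution of black: (331 − 349.75)² / 349.75 = 1.0052

1.005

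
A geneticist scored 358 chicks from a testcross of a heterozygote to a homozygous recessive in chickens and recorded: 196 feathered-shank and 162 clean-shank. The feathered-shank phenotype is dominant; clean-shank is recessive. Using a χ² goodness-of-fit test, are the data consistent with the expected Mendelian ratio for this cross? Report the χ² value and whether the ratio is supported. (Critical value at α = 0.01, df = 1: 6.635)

A testcross of a heterozygote (Aa × aa) gives a 1:1 phenotypic ratio.
Total ratio parts = 2. Expected numbers out of 358:
  feathered-shank: 358 × 1/2 = 179
  clean-shank: 358 × 1/2 = 179
χ² = Σ (O − E)² / E
  feathered-shank: (196 − 179)² / 179 = 1.6145
  clean-shank: (162 − 179)² / 179 = 1.6145
χ² = 1.6145 + 1.6145 = 3.229
Degrees of freedom = 2 − 1 = 1; critical value at α = 0.01 is 6.635.
Since 3.229 < 6.635, we fail to reject the null hypothesis — the data are consistent with the 1:1 ratio.

3.229; consistent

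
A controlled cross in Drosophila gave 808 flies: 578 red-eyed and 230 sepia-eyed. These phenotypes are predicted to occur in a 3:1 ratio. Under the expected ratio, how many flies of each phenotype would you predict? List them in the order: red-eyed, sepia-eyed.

Expected counts for N = 808 under a 3:1 ratio (total parts = 4):
  red-eyed: 808 × 3/4 = 606
  sepia-eyed: 808 × 1/4 = 202

606, 202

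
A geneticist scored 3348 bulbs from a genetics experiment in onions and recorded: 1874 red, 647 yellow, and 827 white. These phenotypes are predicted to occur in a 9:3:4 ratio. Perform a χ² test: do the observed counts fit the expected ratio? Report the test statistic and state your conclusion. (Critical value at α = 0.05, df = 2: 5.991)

0.755; consistent

The 9:3:4 ratio has 16 parts, so with N = 3348 the expected counts are:
  red: 3348 × 9/16 = 1883.25
  yellow: 3348 × 3/16 = 627.75
  white: 3348 × 4/16 = 837
χ² = Σ (O − E)² / E
  red: (1874 − 1883.25)² / 1883.25 = 0.0454
  yellow: (647 − 627.75)² / 627.75 = 0.5903
  white: (827 − 837)² / 837 = 0.1195
χ² = 0.0454 + 0.5903 + 0.1195 = 0.7552 ≈ 0.755
Degrees of freedom = 3 − 1 = 2; critical value at α = 0.05 is 5.991.
Since 0.755 < 5.991, we fail to reject the null hypothesis — the data are consistent with the 9:3:4 ratio.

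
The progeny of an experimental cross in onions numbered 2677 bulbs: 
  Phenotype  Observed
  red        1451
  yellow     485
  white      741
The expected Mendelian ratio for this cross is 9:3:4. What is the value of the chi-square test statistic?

10.259

The 9:3:4 ratio has 16 parts, so with N = 2677 the expected counts are:
  red: 2677 × 9/16 = 1505.8125
  yellow: 2677 × 3/16 = 501.9375
  white: 2677 × 4/16 = 669.25
χ² = Σ (O − E)² / E
  red: (1451 − 1505.8125)² / 1505.8125 = 1.9952
  yellow: (485 − 501.9375)² / 501.9375 = 0.5715
  white: (741 − 669.25)² / 669.25 = 7.6923
χ² = 1.9952 + 0.5715 + 7.6923 = 10.259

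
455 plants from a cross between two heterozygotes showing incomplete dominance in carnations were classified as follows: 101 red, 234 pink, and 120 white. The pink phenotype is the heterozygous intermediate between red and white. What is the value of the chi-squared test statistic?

1.958

With incomplete dominance, a heterozygote × heterozygote cross gives a 1:2:1 phenotypic ratio.
Expected counts for N = 455 under a 1:2:1 ratio (total parts = 4):
  red: 455 × 1/4 = 113.75
  pink: 455 × 2/4 = 227.5
  white: 455 × 1/4 = 113.75
χ² = Σ (O − E)² / E
  red: (101 − 113.75)² / 113.75 = 1.4291
  pink: (234 − 227.5)² / 227.5 = 0.1857
  white: (120 − 113.75)² / 113.75 = 0.3434
χ² = 1.4291 + 0.1857 + 0.3434 = 1.9582 ≈ 1.958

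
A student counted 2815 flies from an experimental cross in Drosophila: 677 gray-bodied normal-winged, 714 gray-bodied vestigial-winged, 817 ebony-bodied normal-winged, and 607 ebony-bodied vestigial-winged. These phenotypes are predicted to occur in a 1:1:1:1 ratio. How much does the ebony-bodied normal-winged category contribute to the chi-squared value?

18.225

Expected counts for N = 2815 under a 1:1:1:1 ratio (total parts = 4):
  gray-bodied normal-winged: 2815 × 1/4 = 703.75
  gray-bodied vestigial-winged: 2815 × 1/4 = 703.75
  ebony-bodied normal-winged: 2815 × 1/4 = 703.75
  ebony-bodied vestigial-winged: 2815 × 1/4 = 703.75
Contribution of ebony-bodied normal-winged: (817 − 703.75)² / 703.75 = 18.2246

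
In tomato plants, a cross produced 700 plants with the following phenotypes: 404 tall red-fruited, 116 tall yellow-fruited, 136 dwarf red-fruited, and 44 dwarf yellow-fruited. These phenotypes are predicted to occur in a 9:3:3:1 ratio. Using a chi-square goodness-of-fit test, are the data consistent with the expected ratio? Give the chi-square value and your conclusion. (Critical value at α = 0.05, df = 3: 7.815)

2.212; consistent

The 9:3:3:1 ratio has 16 parts, so with N = 700 the expected counts are:
  tall red-fruited: 700 × 9/16 = 393.75
  tall yellow-fruited: 700 × 3/16 = 131.25
  dwarf red-fruited: 700 × 3/16 = 131.25
  dwarf yellow-fruited: 700 × 1/16 = 43.75
χ² = Σ (O − E)² / E
  tall red-fruited: (404 − 393.75)² / 393.75 = 0.2668
  tall yellow-fruited: (116 − 131.25)² / 131.25 = 1.7719
  dwarf red-fruited: (136 − 131.25)² / 131.25 = 0.1719
  dwarf yellow-fruited: (44 − 43.75)² / 43.75 = 0.0014
χ² = 0.2668 + 1.7719 + 0.1719 + 0.0014 = 2.212
Degrees of freedom = 4 − 1 = 3; critical value at α = 0.05 is 7.815.
Since 2.212 < 7.815, we fail to reject the null hypothesis — the data are consistent with the 9:3:3:1 ratio.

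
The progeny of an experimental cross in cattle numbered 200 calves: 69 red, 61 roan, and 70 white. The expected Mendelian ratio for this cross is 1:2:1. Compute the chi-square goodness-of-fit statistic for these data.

30.430

Expected counts for N = 200 under a 1:2:1 ratio (total parts = 4):
  red: 200 × 1/4 = 50
  roan: 200 × 2/4 = 100
  white: 200 × 1/4 = 50
χ² = Σ (O − E)² / E
  red: (69 − 50)² / 50 = 7.2200
  roan: (61 − 100)² / 100 = 15.2100
  white: (70 − 50)² / 50 = 8.0000
χ² = 7.2200 + 15.2100 + 8.0000 = 30.430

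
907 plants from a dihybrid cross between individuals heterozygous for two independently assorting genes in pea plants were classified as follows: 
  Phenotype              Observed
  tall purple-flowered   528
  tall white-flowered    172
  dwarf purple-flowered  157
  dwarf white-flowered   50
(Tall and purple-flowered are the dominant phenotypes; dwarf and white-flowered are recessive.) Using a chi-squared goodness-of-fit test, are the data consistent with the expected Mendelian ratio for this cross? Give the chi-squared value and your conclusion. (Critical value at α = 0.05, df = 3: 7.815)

A dihybrid F₂ with independent assortment and complete dominance at both loci gives a 9:3:3:1 phenotypic ratio.
Total ratio parts = 16. Expected numbers out of 907:
  tall purple-flowered: 907 × 9/16 = 510.1875
  tall white-flowered: 907 × 3/16 = 170.0625
  dwarf purple-flowered: 907 × 3/16 = 170.0625
  dwarf white-flowered: 907 × 1/16 = 56.6875
χ² = Σ (O − E)² / E
  tall purple-flowered: (528 − 510.1875)² / 510.1875 = 0.6219
  tall white-flowered: (172 − 170.0625)² / 170.0625 = 0.0221
  dwarf purple-flowered: (157 − 170.0625)² / 170.0625 = 1.0033
  dwarf white-flowered: (50 − 56.6875)² / 56.6875 = 0.7889
χ² = 0.6219 + 0.0221 + 1.0033 + 0.7889 = 2.4362 ≈ 2.436
Degrees of freedom = 4 − 1 = 3; critical value at α = 0.05 is 7.815.
Since 2.436 < 7.815, we fail to reject the null hypothesis — the data are consistent with the 9:3:3:1 ratio.

2.436; consistent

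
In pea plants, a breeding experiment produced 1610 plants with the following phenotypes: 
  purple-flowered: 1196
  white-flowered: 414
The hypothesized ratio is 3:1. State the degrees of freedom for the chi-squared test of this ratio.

1

A goodness-of-fit test with 2 phenotype classes has df = 2 − 1 = 1.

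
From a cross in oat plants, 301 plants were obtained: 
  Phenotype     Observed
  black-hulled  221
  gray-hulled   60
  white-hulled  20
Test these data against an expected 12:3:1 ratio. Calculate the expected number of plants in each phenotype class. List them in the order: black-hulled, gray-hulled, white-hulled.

The 12:3:1 ratio has 16 parts, so with N = 301 the expected counts are:
  black-hulled: 301 × 12/16 = 225.75
  gray-hulled: 301 × 3/16 = 56.4375
  white-hulled: 301 × 1/16 = 18.8125

225.75, 56.4375, 18.8125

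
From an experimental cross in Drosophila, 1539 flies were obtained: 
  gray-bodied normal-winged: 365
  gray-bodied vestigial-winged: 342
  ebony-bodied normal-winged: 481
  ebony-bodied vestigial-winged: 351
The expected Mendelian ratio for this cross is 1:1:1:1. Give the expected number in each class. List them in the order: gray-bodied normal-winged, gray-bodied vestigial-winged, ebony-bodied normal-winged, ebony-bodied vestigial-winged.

384.75, 384.75, 384.75, 384.75

Under the 1:1:1:1 hypothesis (Σ ratio = 4, N = 1539):
  gray-bodied normal-winged: 1539 × 1/4 = 384.75
  gray-bodied vestigial-winged: 1539 × 1/4 = 384.75
  ebony-bodied normal-winged: 1539 × 1/4 = 384.75
  ebony-bodied vestigial-winged: 1539 × 1/4 = 384.75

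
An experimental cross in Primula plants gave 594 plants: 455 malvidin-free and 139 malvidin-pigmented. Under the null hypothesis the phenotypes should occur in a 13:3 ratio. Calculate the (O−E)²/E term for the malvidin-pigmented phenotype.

6.852

The 13:3 ratio has 16 parts, so with N = 594 the expected counts are:
  malvidin-free: 594 × 13/16 = 482.625
  malvidin-pigmented: 594 × 3/16 = 111.375
Contribution of malvidin-pigmented: (139 − 111.375)² / 111.375 = 6.8520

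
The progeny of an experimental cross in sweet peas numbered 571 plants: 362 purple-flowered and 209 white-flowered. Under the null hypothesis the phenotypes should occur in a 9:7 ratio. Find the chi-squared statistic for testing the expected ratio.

11.854

Total ratio parts = 16. Expected numbers out of 571:
  purple-flowered: 571 × 9/16 = 321.1875
  white-flowered: 571 × 7/16 = 249.8125
χ² = Σ (O − E)² / E
  purple-flowered: (362 − 321.1875)² / 321.1875 = 5.1859
  white-flowered: (209 − 249.8125)² / 249.8125 = 6.6676
χ² = 5.1859 + 6.6676 = 11.8535 ≈ 11.854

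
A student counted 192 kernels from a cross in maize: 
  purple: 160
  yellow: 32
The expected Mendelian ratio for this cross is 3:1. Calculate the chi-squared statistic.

7.111

Under the 3:1 hypothesis (Σ ratio = 4, N = 192):
  purple: 192 × 3/4 = 144
  yellow: 192 × 1/4 = 48
χ² = Σ (O − E)² / E
  purple: (160 − 144)² / 144 = 1.7778
  yellow: (32 − 48)² / 48 = 5.3333
χ² = 1.7778 + 5.3333 = 7.1111 ≈ 7.111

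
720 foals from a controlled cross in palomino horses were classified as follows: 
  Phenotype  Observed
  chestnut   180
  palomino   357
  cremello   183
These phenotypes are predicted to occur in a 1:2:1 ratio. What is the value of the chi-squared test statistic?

The 1:2:1 ratio has 4 parts, so with N = 720 the expected counts are:
  chestnut: 720 × 1/4 = 180
  palomino: 720 × 2/4 = 360
  cremello: 720 × 1/4 = 180
χ² = Σ (O − E)² / E
  chestnut: (180 − 180)² / 180 = 0.0000
  palomino: (357 − 360)² / 360 = 0.0250
  cremello: (183 − 180)² / 180 = 0.0500
χ² = 0.0000 + 0.0250 + 0.0500 = 0.075

0.075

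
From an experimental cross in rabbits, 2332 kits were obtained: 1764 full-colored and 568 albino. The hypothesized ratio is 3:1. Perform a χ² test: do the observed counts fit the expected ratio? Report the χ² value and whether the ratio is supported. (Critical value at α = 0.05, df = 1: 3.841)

0.515; consistent

The 3:1 ratio has 4 parts, so with N = 2332 the expected counts are:
  full-colored: 2332 × 3/4 = 1749
  albino: 2332 × 1/4 = 583
χ² = Σ (O − E)² / E
  full-colored: (1764 − 1749)² / 1749 = 0.1286
  albino: (568 − 583)² / 583 = 0.3859
χ² = 0.1286 + 0.3859 = 0.5145 ≈ 0.515
Degrees of freedom = 2 − 1 = 1; critical value at α = 0.05 is 3.841.
Since 0.515 < 3.841, we fail to reject the null hypothesis — the data are consistent with the 3:1 ratio.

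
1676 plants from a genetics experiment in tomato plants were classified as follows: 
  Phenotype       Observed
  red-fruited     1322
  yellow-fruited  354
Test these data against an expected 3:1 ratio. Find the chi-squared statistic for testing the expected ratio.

Under the 3:1 hypothesis (Σ ratio = 4, N = 1676):
  red-fruited: 1676 × 3/4 = 1257
  yellow-fruited: 1676 × 1/4 = 419
χ² = Σ (O − E)² / E
  red-fruited: (1322 − 1257)² / 1257 = 3.3612
  yellow-fruited: (354 − 419)² / 419 = 10.0835
χ² = 3.3612 + 10.0835 = 13.4447 ≈ 13.445

13.445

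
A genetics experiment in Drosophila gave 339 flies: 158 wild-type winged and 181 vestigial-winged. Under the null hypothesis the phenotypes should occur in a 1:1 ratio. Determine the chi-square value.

1.560

Total ratio parts = 2. Expected numbers out of 339:
  wild-type winged: 339 × 1/2 = 169.5
  vestigial-winged: 339 × 1/2 = 169.5
χ² = Σ (O − E)² / E
  wild-type winged: (158 − 169.5)² / 169.5 = 0.7802
  vestigial-winged: (181 − 169.5)² / 169.5 = 0.7802
χ² = 0.7802 + 0.7802 = 1.5604 ≈ 1.560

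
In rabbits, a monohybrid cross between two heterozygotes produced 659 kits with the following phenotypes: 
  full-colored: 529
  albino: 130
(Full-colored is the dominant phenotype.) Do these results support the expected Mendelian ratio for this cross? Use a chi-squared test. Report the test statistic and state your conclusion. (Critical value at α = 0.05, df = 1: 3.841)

For a monohybrid cross between heterozygotes with complete dominance, the expected phenotypic ratio is 3:1.
Total ratio parts = 4. Expected numbers out of 659:
  full-colored: 659 × 3/4 = 494.25
  albino: 659 × 1/4 = 164.75
χ² = Σ (O − E)² / E
  full-colored: (529 − 494.25)² / 494.25 = 2.4432
  albino: (130 − 164.75)² / 164.75 = 7.3297
χ² = 2.4432 + 7.3297 = 9.7729 ≈ 9.773
Degrees of freedom = 2 − 1 = 1; critical value at α = 0.05 is 3.841.
Since 9.773 > 3.841, we reject the null hypothesis — the data do not fit the 3:1 ratio.

9.773; not consistent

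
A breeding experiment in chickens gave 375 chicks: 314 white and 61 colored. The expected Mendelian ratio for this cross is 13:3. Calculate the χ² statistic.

1.518

Under the 13:3 hypothesis (Σ ratio = 16, N = 375):
  white: 375 × 13/16 = 304.6875
  colored: 375 × 3/16 = 70.3125
χ² = Σ (O − E)² / E
  white: (314 − 304.6875)² / 304.6875 = 0.2846
  colored: (61 − 70.3125)² / 70.3125 = 1.2334
χ² = 0.2846 + 1.2334 = 1.518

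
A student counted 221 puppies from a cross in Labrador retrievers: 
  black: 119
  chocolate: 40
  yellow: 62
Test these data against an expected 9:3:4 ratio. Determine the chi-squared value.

1.102

Expected counts for N = 221 under a 9:3:4 ratio (total parts = 16):
  black: 221 × 9/16 = 124.3125
  chocolate: 221 × 3/16 = 41.4375
  yellow: 221 × 4/16 = 55.25
χ² = Σ (O − E)² / E
  black: (119 − 124.3125)² / 124.3125 = 0.2270
  chocolate: (40 − 41.4375)² / 41.4375 = 0.0499
  yellow: (62 − 55.25)² / 55.25 = 0.8247
χ² = 0.2270 + 0.0499 + 0.8247 = 1.1016 ≈ 1.102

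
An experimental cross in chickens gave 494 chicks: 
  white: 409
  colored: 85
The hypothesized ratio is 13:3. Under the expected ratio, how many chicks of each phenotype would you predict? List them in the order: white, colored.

Expected counts for N = 494 under a 13:3 ratio (total parts = 16):
  white: 494 × 13/16 = 401.375
  colored: 494 × 3/16 = 92.625

401.375, 92.625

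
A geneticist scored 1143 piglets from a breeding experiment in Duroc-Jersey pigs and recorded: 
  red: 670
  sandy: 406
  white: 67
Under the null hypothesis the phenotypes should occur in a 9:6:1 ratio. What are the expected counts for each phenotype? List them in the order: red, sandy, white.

The 9:6:1 ratio has 16 parts, so with N = 1143 the expected counts are:
  red: 1143 × 9/16 = 642.9375
  sandy: 1143 × 6/16 = 428.625
  white: 1143 × 1/16 = 71.4375

642.9375, 428.625, 71.4375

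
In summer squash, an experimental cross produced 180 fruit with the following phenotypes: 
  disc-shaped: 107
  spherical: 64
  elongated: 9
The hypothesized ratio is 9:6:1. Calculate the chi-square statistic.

0.958

Total ratio parts = 16. Expected numbers out of 180:
  disc-shaped: 180 × 9/16 = 101.25
  spherical: 180 × 6/16 = 67.5
  elongated: 180 × 1/16 = 11.25
χ² = Σ (O − E)² / E
  disc-shaped: (107 − 101.25)² / 101.25 = 0.3265
  spherical: (64 − 67.5)² / 67.5 = 0.1815
  elongated: (9 − 11.25)² / 11.25 = 0.4500
χ² = 0.3265 + 0.1815 + 0.4500 = 0.958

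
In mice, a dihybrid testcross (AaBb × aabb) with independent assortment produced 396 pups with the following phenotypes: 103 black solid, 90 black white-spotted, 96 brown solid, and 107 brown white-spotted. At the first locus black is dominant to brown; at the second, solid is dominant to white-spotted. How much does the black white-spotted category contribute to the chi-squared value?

A dihybrid testcross with independent assortment gives a 1:1:1:1 ratio.
Total ratio parts = 4. Expected numbers out of 396:
  black solid: 396 × 1/4 = 99
  black white-spotted: 396 × 1/4 = 99
  brown solid: 396 × 1/4 = 99
  brown white-spotted: 396 × 1/4 = 99
Contribution of black white-spotted: (90 − 99)² / 99 = 0.8182

0.818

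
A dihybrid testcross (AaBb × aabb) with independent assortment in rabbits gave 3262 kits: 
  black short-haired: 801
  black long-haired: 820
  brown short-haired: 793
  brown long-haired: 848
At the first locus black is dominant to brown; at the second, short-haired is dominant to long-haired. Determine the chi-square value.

2.199

A dihybrid testcross with independent assortment gives a 1:1:1:1 ratio.
Total ratio parts = 4. Expected numbers out of 3262:
  black short-haired: 3262 × 1/4 = 815.5
  black long-haired: 3262 × 1/4 = 815.5
  brown short-haired: 3262 × 1/4 = 815.5
  brown long-haired: 3262 × 1/4 = 815.5
χ² = Σ (O − E)² / E
  black short-haired: (801 − 815.5)² / 815.5 = 0.2578
  black long-haired: (820 − 815.5)² / 815.5 = 0.0248
  brown short-haired: (793 − 815.5)² / 815.5 = 0.6208
  brown long-haired: (848 − 815.5)² / 815.5 = 1.2952
χ² = 0.2578 + 0.0248 + 0.6208 + 1.2952 = 2.1986 ≈ 2.199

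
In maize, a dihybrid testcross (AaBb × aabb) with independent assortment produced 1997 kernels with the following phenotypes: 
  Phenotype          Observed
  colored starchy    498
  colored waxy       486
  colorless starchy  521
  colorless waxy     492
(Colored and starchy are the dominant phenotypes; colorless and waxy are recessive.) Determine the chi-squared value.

A dihybrid testcross with independent assortment gives a 1:1:1:1 ratio.
The 1:1:1:1 ratio has 4 parts, so with N = 1997 the expected counts are:
  colored starchy: 1997 × 1/4 = 499.25
  colored waxy: 1997 × 1/4 = 499.25
  colorless starchy: 1997 × 1/4 = 499.25
  colorless waxy: 1997 × 1/4 = 499.25
χ² = Σ (O − E)² / E
  colored starchy: (498 − 499.25)² / 499.25 = 0.0031
  colored waxy: (486 − 499.25)² / 499.25 = 0.3517
  colorless starchy: (521 − 499.25)² / 499.25 = 0.9475
  colorless waxy: (492 − 499.25)² / 499.25 = 0.1053
χ² = 0.0031 + 0.3517 + 0.9475 + 0.1053 = 1.4076 ≈ 1.408

1.408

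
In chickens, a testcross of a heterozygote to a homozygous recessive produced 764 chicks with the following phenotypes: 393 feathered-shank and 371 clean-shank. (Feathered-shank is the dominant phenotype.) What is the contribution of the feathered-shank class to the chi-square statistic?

A testcross of a heterozygote (Aa × aa) gives a 1:1 phenotypic ratio.
The 1:1 ratio has 2 parts, so with N = 764 the expected counts are:
  feathered-shank: 764 × 1/2 = 382
  clean-shank: 764 × 1/2 = 382
Contribution of feathered-shank: (393 − 382)² / 382 = 0.3168

0.317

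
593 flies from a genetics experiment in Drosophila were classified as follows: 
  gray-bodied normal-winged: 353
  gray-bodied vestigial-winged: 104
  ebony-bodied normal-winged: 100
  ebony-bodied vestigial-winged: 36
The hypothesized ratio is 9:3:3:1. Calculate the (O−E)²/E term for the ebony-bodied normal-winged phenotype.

Expected counts for N = 593 under a 9:3:3:1 ratio (total parts = 16):
  gray-bodied normal-winged: 593 × 9/16 = 333.5625
  gray-bodied vestigial-winged: 593 × 3/16 = 111.1875
  ebony-bodied normal-winged: 593 × 3/16 = 111.1875
  ebony-bodied vestigial-winged: 593 × 1/16 = 37.0625
Contribution of ebony-bodied normal-winged: (100 − 111.1875)² / 111.1875 = 1.1257

1.126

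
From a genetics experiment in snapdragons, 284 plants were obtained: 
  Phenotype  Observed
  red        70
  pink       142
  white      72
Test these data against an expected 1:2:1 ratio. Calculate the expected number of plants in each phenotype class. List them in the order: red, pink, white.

Total ratio parts = 4. Expected numbers out of 284:
  red: 284 × 1/4 = 71
  pink: 284 × 2/4 = 142
  white: 284 × 1/4 = 71

71, 142, 71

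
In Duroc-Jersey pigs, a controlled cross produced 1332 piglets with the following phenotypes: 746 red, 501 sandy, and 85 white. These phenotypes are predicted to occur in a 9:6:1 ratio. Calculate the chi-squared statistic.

Under the 9:6:1 hypothesis (Σ ratio = 16, N = 1332):
  red: 1332 × 9/16 = 749.25
  sandy: 1332 × 6/16 = 499.5
  white: 1332 × 1/16 = 83.25
χ² = Σ (O − E)² / E
  red: (746 − 749.25)² / 749.25 = 0.0141
  sandy: (501 − 499.5)² / 499.5 = 0.0045
  white: (85 − 83.25)² / 83.25 = 0.0368
χ² = 0.0141 + 0.0045 + 0.0368 = 0.0554 ≈ 0.055

0.055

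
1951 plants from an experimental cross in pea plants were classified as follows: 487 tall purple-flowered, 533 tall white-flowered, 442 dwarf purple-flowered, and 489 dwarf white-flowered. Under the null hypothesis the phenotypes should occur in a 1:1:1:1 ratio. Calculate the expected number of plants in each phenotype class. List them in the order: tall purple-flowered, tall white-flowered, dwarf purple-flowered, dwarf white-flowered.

487.75, 487.75, 487.75, 487.75

Expected counts for N = 1951 under a 1:1:1:1 ratio (total parts = 4):
  tall purple-flowered: 1951 × 1/4 = 487.75
  tall white-flowered: 1951 × 1/4 = 487.75
  dwarf purple-flowered: 1951 × 1/4 = 487.75
  dwarf white-flowered: 1951 × 1/4 = 487.75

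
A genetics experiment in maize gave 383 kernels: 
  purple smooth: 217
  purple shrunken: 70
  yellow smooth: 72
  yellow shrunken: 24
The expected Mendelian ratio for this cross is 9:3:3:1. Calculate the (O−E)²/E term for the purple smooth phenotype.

0.011

The 9:3:3:1 ratio has 16 parts, so with N = 383 the expected counts are:
  purple smooth: 383 × 9/16 = 215.4375
  purple shrunken: 383 × 3/16 = 71.8125
  yellow smooth: 383 × 3/16 = 71.8125
  yellow shrunken: 383 × 1/16 = 23.9375
Contribution of purple smooth: (217 − 215.4375)² / 215.4375 = 0.0113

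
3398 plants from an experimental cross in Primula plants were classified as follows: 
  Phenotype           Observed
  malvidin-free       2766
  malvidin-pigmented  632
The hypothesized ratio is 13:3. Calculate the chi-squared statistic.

0.051

Total ratio parts = 16. Expected numbers out of 3398:
  malvidin-free: 3398 × 13/16 = 2760.875
  malvidin-pigmented: 3398 × 3/16 = 637.125
χ² = Σ (O − E)² / E
  malvidin-free: (2766 − 2760.875)² / 2760.875 = 0.0095
  malvidin-pigmented: (632 − 637.125)² / 637.125 = 0.0412
χ² = 0.0095 + 0.0412 = 0.0507 ≈ 0.051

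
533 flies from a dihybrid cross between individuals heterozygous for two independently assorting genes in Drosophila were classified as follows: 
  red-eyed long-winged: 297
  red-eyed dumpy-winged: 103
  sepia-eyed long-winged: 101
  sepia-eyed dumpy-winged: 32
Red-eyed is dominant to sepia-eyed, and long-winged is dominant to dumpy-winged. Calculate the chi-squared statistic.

A dihybrid F₂ with independent assortment and complete dominance at both loci gives a 9:3:3:1 phenotypic ratio.
Total ratio parts = 16. Expected numbers out of 533:
  red-eyed long-winged: 533 × 9/16 = 299.8125
  red-eyed dumpy-winged: 533 × 3/16 = 99.9375
  sepia-eyed long-winged: 533 × 3/16 = 99.9375
  sepia-eyed dumpy-winged: 533 × 1/16 = 33.3125
χ² = Σ (O − E)² / E
  red-eyed long-winged: (297 − 299.8125)² / 299.8125 = 0.0264
  red-eyed dumpy-winged: (103 − 99.9375)² / 99.9375 = 0.0938
  sepia-eyed long-winged: (101 − 99.9375)² / 99.9375 = 0.0113
  sepia-eyed dumpy-winged: (32 − 33.3125)² / 33.3125 = 0.0517
χ² = 0.0264 + 0.0938 + 0.0113 + 0.0517 = 0.1832 ≈ 0.183

0.183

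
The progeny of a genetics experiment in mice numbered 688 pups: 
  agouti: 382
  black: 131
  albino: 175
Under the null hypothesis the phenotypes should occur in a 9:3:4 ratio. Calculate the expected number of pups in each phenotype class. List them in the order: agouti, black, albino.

The 9:3:4 ratio has 16 parts, so with N = 688 the expected counts are:
  agouti: 688 × 9/16 = 387
  black: 688 × 3/16 = 129
  albino: 688 × 4/16 = 172

387, 129, 172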